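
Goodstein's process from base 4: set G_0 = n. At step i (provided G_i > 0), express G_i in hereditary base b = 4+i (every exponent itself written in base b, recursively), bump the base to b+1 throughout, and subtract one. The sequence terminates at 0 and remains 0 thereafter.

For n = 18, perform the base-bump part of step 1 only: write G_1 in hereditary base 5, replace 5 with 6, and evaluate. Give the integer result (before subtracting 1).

37

18 —HB4→ 4^2 + 2 —bump→ 5^2 + 2 = 27 —(−1)→ 26
26 —HB5→ 5^2 + 1 —bump→ 6^2 + 1 = 37 —(−1)→ 36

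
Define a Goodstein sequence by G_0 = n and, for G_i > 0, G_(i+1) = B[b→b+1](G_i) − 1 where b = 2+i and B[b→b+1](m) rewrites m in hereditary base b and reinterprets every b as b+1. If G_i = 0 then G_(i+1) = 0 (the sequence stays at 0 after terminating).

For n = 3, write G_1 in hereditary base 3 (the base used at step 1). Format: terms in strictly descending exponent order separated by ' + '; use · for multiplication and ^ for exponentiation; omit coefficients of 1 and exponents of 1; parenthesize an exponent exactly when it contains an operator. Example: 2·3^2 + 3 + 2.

(0) 3|_2 = 2 + 1 ↦ 3 + 1|_3 = 4 ⇒ 3
(1) 3|_3 = 3 ↦ 4|_4 = 4 ⇒ 3

3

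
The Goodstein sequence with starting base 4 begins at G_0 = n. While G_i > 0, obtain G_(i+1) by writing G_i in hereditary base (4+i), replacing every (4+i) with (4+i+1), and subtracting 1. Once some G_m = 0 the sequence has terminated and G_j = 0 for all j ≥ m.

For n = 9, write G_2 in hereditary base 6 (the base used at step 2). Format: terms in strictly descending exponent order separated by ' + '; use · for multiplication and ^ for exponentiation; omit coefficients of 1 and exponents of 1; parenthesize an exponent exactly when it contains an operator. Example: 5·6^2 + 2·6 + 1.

G_0=9  [base 4] 2·4 + 1  →[4↦5]→  2·5 + 1 = 11  −1 ⇒ G_1=10
G_1=10  [base 5] 2·5  →[5↦6]→  2·6 = 12  −1 ⇒ G_2=11
G_2=11  [base 6] 6 + 5  →[6↦7]→  7 + 5 = 12  −1 ⇒ G_3=11

6 + 5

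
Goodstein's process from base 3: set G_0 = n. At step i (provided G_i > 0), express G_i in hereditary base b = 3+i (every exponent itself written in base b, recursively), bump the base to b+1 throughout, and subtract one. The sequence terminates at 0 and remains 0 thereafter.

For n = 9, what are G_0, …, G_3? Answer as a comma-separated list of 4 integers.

[0] 9 ≡ 3^2 (base 3). Lift 4: 16. −1: 15.
[1] 15 ≡ 3·4 + 3 (base 4). Lift 5: 18. −1: 17.
[2] 17 ≡ 3·5 + 2 (base 5). Lift 6: 20. −1: 19.

9, 15, 17, 19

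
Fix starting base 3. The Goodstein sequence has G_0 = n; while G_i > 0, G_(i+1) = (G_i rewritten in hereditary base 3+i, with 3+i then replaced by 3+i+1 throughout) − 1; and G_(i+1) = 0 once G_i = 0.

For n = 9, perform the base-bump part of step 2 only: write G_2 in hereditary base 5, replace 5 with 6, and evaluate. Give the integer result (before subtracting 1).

(0) 9|_3 = 3^2 ↦ 4^2|_4 = 16 ⇒ 15
(1) 15|_4 = 3·4 + 3 ↦ 3·5 + 3|_5 = 18 ⇒ 17
(2) 17|_5 = 3·5 + 2 ↦ 3·6 + 2|_6 = 20 ⇒ 19

20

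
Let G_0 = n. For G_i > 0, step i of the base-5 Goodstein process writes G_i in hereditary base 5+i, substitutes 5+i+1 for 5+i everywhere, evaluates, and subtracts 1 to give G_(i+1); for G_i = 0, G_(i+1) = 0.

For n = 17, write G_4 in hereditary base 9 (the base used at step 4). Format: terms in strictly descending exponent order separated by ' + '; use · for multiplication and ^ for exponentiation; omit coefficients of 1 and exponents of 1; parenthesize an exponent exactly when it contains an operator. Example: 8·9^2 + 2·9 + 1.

2·9 + 6

(0) 17|_5 = 3·5 + 2 ↦ 3·6 + 2|_6 = 20 ⇒ 19
(1) 19|_6 = 3·6 + 1 ↦ 3·7 + 1|_7 = 22 ⇒ 21
(2) 21|_7 = 3·7 ↦ 3·8|_8 = 24 ⇒ 23
(3) 23|_8 = 2·8 + 7 ↦ 2·9 + 7|_9 = 25 ⇒ 24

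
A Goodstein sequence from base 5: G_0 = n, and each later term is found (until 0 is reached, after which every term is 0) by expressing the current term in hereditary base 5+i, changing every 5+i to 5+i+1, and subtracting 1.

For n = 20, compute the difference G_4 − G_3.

20 —HB5→ 4·5 —bump→ 4·6 = 24 —(−1)→ 23
23 —HB6→ 3·6 + 5 —bump→ 3·7 + 5 = 26 —(−1)→ 25
25 —HB7→ 3·7 + 4 —bump→ 3·8 + 4 = 28 —(−1)→ 27
27 —HB8→ 3·8 + 3 —bump→ 3·9 + 3 = 30 —(−1)→ 29

2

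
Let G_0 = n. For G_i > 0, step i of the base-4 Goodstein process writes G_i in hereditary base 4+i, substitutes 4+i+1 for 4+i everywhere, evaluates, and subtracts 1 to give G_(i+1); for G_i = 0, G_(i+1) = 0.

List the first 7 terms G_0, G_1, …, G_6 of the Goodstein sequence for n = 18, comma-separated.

i=0: 18 = 4^2 + 2 (b=4); 4→5: 5^2 + 2 = 27; 27−1 = 26
i=1: 26 = 5^2 + 1 (b=5); 5→6: 6^2 + 1 = 37; 37−1 = 36
i=2: 36 = 6^2 (b=6); 6→7: 7^2 = 49; 49−1 = 48
i=3: 48 = 6·7 + 6 (b=7); 7→8: 6·8 + 6 = 54; 54−1 = 53
i=4: 53 = 6·8 + 5 (b=8); 8→9: 6·9 + 5 = 59; 59−1 = 58
i=5: 58 = 6·9 + 4 (b=9); 9→10: 6·10 + 4 = 64; 64−1 = 63

18, 26, 36, 48, 53, 58, 63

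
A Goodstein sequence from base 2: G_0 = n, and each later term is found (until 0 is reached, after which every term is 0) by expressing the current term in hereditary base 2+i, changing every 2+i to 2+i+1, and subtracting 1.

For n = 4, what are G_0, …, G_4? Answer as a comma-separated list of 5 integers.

(0) 4|_2 = 2^2 ↦ 3^3|_3 = 27 ⇒ 26
(1) 26|_3 = 2·3^2 + 2·3 + 2 ↦ 2·4^2 + 2·4 + 2|_4 = 42 ⇒ 41
(2) 41|_4 = 2·4^2 + 2·4 + 1 ↦ 2·5^2 + 2·5 + 1|_5 = 61 ⇒ 60
(3) 60|_5 = 2·5^2 + 2·5 ↦ 2·6^2 + 2·6|_6 = 84 ⇒ 83

4, 26, 41, 60, 83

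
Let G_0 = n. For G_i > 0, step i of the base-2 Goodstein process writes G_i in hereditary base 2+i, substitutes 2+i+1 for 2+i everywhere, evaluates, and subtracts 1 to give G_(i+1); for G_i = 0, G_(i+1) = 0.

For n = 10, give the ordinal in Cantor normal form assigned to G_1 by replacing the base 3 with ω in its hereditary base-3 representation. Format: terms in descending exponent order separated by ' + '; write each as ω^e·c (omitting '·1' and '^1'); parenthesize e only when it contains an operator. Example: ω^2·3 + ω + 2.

10 —HB2→ 2^(2 + 1) + 2 —bump→ 3^(3 + 1) + 3 = 84 —(−1)→ 83
83 —HB3→ 3^(3 + 1) + 2 —bump→ 4^(4 + 1) + 2 = 1026 —(−1)→ 1025

ω^(ω + 1) + 2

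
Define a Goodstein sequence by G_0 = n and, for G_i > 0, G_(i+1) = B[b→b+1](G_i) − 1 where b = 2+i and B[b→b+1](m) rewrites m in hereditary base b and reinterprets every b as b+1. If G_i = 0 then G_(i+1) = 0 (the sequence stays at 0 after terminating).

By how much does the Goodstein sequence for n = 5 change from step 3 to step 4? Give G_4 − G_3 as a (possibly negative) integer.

308

step 0: 5 = 2^2 + 1; sub 3 for 2: 3^3 + 1; = 28; G_1 = 28−1 = 27
step 1: 27 = 3^3; sub 4 for 3: 4^4; = 256; G_2 = 256−1 = 255
step 2: 255 = 3·4^3 + 3·4^2 + 3·4 + 3; sub 5 for 4: 3·5^3 + 3·5^2 + 3·5 + 3; = 468; G_3 = 468−1 = 467
step 3: 467 = 3·5^3 + 3·5^2 + 3·5 + 2; sub 6 for 5: 3·6^3 + 3·6^2 + 3·6 + 2; = 776; G_4 = 776−1 = 775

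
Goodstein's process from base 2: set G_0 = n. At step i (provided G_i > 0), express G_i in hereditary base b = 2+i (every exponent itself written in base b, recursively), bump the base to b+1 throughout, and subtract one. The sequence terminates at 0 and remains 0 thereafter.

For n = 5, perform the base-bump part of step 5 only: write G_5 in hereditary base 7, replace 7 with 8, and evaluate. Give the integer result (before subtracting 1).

1752

5 —HB2→ 2^2 + 1 —bump→ 3^3 + 1 = 28 —(−1)→ 27
27 —HB3→ 3^3 —bump→ 4^4 = 256 —(−1)→ 255
255 —HB4→ 3·4^3 + 3·4^2 + 3·4 + 3 —bump→ 3·5^3 + 3·5^2 + 3·5 + 3 = 468 —(−1)→ 467
467 —HB5→ 3·5^3 + 3·5^2 + 3·5 + 2 —bump→ 3·6^3 + 3·6^2 + 3·6 + 2 = 776 —(−1)→ 775
775 —HB6→ 3·6^3 + 3·6^2 + 3·6 + 1 —bump→ 3·7^3 + 3·7^2 + 3·7 + 1 = 1198 —(−1)→ 1197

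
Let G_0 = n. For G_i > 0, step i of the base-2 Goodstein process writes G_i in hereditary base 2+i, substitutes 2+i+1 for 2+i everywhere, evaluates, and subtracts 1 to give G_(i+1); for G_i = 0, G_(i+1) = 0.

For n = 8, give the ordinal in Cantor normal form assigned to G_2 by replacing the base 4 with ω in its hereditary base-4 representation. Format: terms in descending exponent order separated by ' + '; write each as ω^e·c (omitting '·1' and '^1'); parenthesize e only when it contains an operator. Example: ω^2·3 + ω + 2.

ω^ω·2 + ω^2·2 + ω·2 + 1

step 0: 8 = 2^(2 + 1); sub 3 for 2: 3^(3 + 1); = 81; G_1 = 81−1 = 80
step 1: 80 = 2·3^3 + 2·3^2 + 2·3 + 2; sub 4 for 3: 2·4^4 + 2·4^2 + 2·4 + 2; = 554; G_2 = 554−1 = 553
step 2: 553 = 2·4^4 + 2·4^2 + 2·4 + 1; sub 5 for 4: 2·5^5 + 2·5^2 + 2·5 + 1; = 6311; G_3 = 6311−1 = 6310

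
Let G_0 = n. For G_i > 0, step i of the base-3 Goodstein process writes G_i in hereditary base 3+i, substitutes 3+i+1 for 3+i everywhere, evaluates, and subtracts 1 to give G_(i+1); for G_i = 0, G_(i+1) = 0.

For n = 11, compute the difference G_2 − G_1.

base 3: 11 = 3^2 + 2; at 4: 4^2 + 2 = 18; next = 17
base 4: 17 = 4^2 + 1; at 5: 5^2 + 1 = 26; next = 25

8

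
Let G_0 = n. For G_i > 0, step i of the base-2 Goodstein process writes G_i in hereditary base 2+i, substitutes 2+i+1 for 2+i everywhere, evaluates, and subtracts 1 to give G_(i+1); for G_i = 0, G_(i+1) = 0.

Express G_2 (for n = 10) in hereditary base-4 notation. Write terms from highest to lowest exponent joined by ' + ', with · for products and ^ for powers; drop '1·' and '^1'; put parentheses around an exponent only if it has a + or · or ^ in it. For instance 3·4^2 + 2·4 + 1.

G_0=10  [base 2] 2^(2 + 1) + 2  →[2↦3]→  3^(3 + 1) + 3 = 84  −1 ⇒ G_1=83
G_1=83  [base 3] 3^(3 + 1) + 2  →[3↦4]→  4^(4 + 1) + 2 = 1026  −1 ⇒ G_2=1025

4^(4 + 1) + 1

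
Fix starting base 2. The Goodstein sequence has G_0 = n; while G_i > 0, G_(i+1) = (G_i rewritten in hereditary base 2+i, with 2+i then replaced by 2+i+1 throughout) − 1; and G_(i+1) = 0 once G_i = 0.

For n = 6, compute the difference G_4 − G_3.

43530

[0] 6 ≡ 2^2 + 2 (base 2). Lift 3: 30. −1: 29.
[1] 29 ≡ 3^3 + 2 (base 3). Lift 4: 258. −1: 257.
[2] 257 ≡ 4^4 + 1 (base 4). Lift 5: 3126. −1: 3125.
[3] 3125 ≡ 5^5 (base 5). Lift 6: 46656. −1: 46655.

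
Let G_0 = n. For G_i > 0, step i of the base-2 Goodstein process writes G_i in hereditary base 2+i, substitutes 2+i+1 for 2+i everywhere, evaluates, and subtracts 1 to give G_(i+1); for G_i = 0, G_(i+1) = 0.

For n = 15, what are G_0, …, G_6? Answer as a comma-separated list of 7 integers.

15, 111, 1283, 18752, 326593, 6588344, 150994943

G_0=15  [base 2] 2^(2 + 1) + 2^2 + 2 + 1  →[2↦3]→  3^(3 + 1) + 3^3 + 3 + 1 = 112  −1 ⇒ G_1=111
G_1=111  [base 3] 3^(3 + 1) + 3^3 + 3  →[3↦4]→  4^(4 + 1) + 4^4 + 4 = 1284  −1 ⇒ G_2=1283
G_2=1283  [base 4] 4^(4 + 1) + 4^4 + 3  →[4↦5]→  5^(5 + 1) + 5^5 + 3 = 18753  −1 ⇒ G_3=18752
G_3=18752  [base 5] 5^(5 + 1) + 5^5 + 2  →[5↦6]→  6^(6 + 1) + 6^6 + 2 = 326594  −1 ⇒ G_4=326593
G_4=326593  [base 6] 6^(6 + 1) + 6^6 + 1  →[6↦7]→  7^(7 + 1) + 7^7 + 1 = 6588345  −1 ⇒ G_5=6588344
G_5=6588344  [base 7] 7^(7 + 1) + 7^7  →[7↦8]→  8^(8 + 1) + 8^8 = 150994944  −1 ⇒ G_6=150994943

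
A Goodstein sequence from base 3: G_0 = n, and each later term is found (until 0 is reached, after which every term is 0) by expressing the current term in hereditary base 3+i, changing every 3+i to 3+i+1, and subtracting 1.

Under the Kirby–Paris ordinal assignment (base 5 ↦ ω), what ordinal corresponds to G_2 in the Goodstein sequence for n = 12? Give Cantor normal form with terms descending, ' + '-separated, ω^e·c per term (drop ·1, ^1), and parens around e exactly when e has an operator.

ω^2 + 2

(0) 12|_3 = 3^2 + 3 ↦ 4^2 + 4|_4 = 20 ⇒ 19
(1) 19|_4 = 4^2 + 3 ↦ 5^2 + 3|_5 = 28 ⇒ 27
(2) 27|_5 = 5^2 + 2 ↦ 6^2 + 2|_6 = 38 ⇒ 37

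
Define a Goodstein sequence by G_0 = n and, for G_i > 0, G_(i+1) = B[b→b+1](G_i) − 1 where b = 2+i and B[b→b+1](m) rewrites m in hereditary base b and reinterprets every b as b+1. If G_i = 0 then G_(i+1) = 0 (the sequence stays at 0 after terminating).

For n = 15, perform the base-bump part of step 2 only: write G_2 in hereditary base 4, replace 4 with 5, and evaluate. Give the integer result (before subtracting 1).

i=0: 15 = 2^(2 + 1) + 2^2 + 2 + 1 (b=2); 2→3: 3^(3 + 1) + 3^3 + 3 + 1 = 112; 112−1 = 111
i=1: 111 = 3^(3 + 1) + 3^3 + 3 (b=3); 3→4: 4^(4 + 1) + 4^4 + 4 = 1284; 1284−1 = 1283
i=2: 1283 = 4^(4 + 1) + 4^4 + 3 (b=4); 4→5: 5^(5 + 1) + 5^5 + 3 = 18753; 18753−1 = 18752

18753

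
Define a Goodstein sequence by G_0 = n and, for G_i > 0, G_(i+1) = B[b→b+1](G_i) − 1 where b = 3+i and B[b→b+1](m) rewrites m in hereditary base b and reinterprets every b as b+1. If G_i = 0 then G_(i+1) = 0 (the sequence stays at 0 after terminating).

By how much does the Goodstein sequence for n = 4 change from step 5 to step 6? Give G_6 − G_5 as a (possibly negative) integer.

-1

i=0: 4 = 3 + 1 (b=3); 3→4: 4 + 1 = 5; 5−1 = 4
i=1: 4 = 4 (b=4); 4→5: 5 = 5; 5−1 = 4
i=2: 4 = 4 (b=5); 5→6: 4 = 4; 4−1 = 3
i=3: 3 = 3 (b=6); 6→7: 3 = 3; 3−1 = 2
i=4: 2 = 2 (b=7); 7→8: 2 = 2; 2−1 = 1
i=5: 1 = 1 (b=8); 8→9: 1 = 1; 1−1 = 0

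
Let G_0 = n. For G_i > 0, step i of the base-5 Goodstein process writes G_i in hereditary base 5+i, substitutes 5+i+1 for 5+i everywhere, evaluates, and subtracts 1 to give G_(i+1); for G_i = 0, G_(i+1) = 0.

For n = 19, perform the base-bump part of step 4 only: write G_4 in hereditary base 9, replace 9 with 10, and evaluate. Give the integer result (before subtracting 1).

G_0=19  [base 5] 3·5 + 4  →[5↦6]→  3·6 + 4 = 22  −1 ⇒ G_1=21
G_1=21  [base 6] 3·6 + 3  →[6↦7]→  3·7 + 3 = 24  −1 ⇒ G_2=23
G_2=23  [base 7] 3·7 + 2  →[7↦8]→  3·8 + 2 = 26  −1 ⇒ G_3=25
G_3=25  [base 8] 3·8 + 1  →[8↦9]→  3·9 + 1 = 28  −1 ⇒ G_4=27
G_4=27  [base 9] 3·9  →[9↦10]→  3·10 = 30  −1 ⇒ G_5=29

30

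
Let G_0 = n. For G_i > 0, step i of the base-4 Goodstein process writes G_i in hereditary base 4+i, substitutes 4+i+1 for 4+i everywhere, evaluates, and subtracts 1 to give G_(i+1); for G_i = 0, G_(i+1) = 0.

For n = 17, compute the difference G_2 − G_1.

10

(0) 17|_4 = 4^2 + 1 ↦ 5^2 + 1|_5 = 26 ⇒ 25
(1) 25|_5 = 5^2 ↦ 6^2|_6 = 36 ⇒ 35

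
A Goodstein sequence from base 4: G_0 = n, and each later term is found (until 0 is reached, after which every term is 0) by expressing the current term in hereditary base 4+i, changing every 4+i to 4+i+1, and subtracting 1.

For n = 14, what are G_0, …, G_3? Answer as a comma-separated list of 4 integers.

14, 16, 18, 20

14 —HB4→ 3·4 + 2 —bump→ 3·5 + 2 = 17 —(−1)→ 16
16 —HB5→ 3·5 + 1 —bump→ 3·6 + 1 = 19 —(−1)→ 18
18 —HB6→ 3·6 —bump→ 3·7 = 21 —(−1)→ 20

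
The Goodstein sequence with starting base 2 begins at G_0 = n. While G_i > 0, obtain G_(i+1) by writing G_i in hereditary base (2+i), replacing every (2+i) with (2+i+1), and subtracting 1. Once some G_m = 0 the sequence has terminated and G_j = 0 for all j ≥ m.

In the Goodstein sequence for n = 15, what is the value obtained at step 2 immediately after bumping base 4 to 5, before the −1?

18753

i=0: 15 = 2^(2 + 1) + 2^2 + 2 + 1 (b=2); 2→3: 3^(3 + 1) + 3^3 + 3 + 1 = 112; 112−1 = 111
i=1: 111 = 3^(3 + 1) + 3^3 + 3 (b=3); 3→4: 4^(4 + 1) + 4^4 + 4 = 1284; 1284−1 = 1283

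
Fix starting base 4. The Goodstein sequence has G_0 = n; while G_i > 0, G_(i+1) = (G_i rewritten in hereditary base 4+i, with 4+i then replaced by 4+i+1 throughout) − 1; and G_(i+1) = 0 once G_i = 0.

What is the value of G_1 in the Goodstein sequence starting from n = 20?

base 4: 20 = 4^2 + 4; at 5: 5^2 + 5 = 30; next = 29
base 5: 29 = 5^2 + 4; at 6: 6^2 + 4 = 40; next = 39

29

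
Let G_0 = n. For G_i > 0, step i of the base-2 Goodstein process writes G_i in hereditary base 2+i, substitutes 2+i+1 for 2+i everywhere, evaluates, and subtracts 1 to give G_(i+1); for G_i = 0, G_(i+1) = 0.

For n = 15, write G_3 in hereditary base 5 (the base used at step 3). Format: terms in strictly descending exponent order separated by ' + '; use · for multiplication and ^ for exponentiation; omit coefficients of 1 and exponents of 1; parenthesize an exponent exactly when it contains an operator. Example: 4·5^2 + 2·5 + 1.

5^(5 + 1) + 5^5 + 2

15 —HB2→ 2^(2 + 1) + 2^2 + 2 + 1 —bump→ 3^(3 + 1) + 3^3 + 3 + 1 = 112 —(−1)→ 111
111 —HB3→ 3^(3 + 1) + 3^3 + 3 —bump→ 4^(4 + 1) + 4^4 + 4 = 1284 —(−1)→ 1283
1283 —HB4→ 4^(4 + 1) + 4^4 + 3 —bump→ 5^(5 + 1) + 5^5 + 3 = 18753 —(−1)→ 18752
18752 —HB5→ 5^(5 + 1) + 5^5 + 2 —bump→ 6^(6 + 1) + 6^6 + 2 = 326594 —(−1)→ 326593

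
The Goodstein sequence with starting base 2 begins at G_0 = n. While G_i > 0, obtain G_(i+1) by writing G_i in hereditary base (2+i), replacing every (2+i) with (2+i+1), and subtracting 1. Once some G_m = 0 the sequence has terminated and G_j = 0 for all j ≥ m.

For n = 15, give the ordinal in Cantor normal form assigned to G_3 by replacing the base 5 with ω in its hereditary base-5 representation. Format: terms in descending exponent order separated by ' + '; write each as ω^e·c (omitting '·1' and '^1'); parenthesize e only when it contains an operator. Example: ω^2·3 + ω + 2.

15 —HB2→ 2^(2 + 1) + 2^2 + 2 + 1 —bump→ 3^(3 + 1) + 3^3 + 3 + 1 = 112 —(−1)→ 111
111 —HB3→ 3^(3 + 1) + 3^3 + 3 —bump→ 4^(4 + 1) + 4^4 + 4 = 1284 —(−1)→ 1283
1283 —HB4→ 4^(4 + 1) + 4^4 + 3 —bump→ 5^(5 + 1) + 5^5 + 3 = 18753 —(−1)→ 18752
18752 —HB5→ 5^(5 + 1) + 5^5 + 2 —bump→ 6^(6 + 1) + 6^6 + 2 = 326594 —(−1)→ 326593

ω^(ω + 1) + ω^ω + 2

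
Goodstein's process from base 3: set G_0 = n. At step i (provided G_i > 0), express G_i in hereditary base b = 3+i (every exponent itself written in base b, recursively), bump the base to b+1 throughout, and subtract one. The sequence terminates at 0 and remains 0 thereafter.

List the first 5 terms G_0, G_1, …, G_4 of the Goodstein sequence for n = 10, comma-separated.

10, 16, 24, 27, 30

i=0: 10 = 3^2 + 1 (b=3); 3→4: 4^2 + 1 = 17; 17−1 = 16
i=1: 16 = 4^2 (b=4); 4→5: 5^2 = 25; 25−1 = 24
i=2: 24 = 4·5 + 4 (b=5); 5→6: 4·6 + 4 = 28; 28−1 = 27
i=3: 27 = 4·6 + 3 (b=6); 6→7: 4·7 + 3 = 31; 31−1 = 30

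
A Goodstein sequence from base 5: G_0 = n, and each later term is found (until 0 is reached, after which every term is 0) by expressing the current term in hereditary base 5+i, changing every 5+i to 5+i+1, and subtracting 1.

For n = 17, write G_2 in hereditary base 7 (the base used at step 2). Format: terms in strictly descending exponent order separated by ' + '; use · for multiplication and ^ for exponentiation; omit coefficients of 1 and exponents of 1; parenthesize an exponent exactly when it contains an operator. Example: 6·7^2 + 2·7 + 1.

3·7

G_0=17  [base 5] 3·5 + 2  →[5↦6]→  3·6 + 2 = 20  −1 ⇒ G_1=19
G_1=19  [base 6] 3·6 + 1  →[6↦7]→  3·7 + 1 = 22  −1 ⇒ G_2=21
G_2=21  [base 7] 3·7  →[7↦8]→  3·8 = 24  −1 ⇒ G_3=23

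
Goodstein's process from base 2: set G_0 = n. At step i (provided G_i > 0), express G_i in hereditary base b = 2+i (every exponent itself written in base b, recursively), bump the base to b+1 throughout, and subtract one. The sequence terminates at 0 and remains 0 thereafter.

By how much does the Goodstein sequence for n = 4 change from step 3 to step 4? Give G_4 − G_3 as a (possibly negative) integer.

23

G_0=4  [base 2] 2^2  →[2↦3]→  3^3 = 27  −1 ⇒ G_1=26
G_1=26  [base 3] 2·3^2 + 2·3 + 2  →[3↦4]→  2·4^2 + 2·4 + 2 = 42  −1 ⇒ G_2=41
G_2=41  [base 4] 2·4^2 + 2·4 + 1  →[4↦5]→  2·5^2 + 2·5 + 1 = 61  −1 ⇒ G_3=60
G_3=60  [base 5] 2·5^2 + 2·5  →[5↦6]→  2·6^2 + 2·6 = 84  −1 ⇒ G_4=83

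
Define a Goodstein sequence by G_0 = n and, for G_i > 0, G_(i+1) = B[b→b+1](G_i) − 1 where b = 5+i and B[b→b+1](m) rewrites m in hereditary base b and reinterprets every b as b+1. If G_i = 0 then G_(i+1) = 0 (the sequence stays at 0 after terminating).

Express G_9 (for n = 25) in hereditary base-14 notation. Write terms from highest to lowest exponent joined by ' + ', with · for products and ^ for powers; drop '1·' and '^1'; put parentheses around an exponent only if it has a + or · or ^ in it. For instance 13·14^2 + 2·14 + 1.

4·14 + 9

[0] 25 ≡ 5^2 (base 5). Lift 6: 36. −1: 35.
[1] 35 ≡ 5·6 + 5 (base 6). Lift 7: 40. −1: 39.
[2] 39 ≡ 5·7 + 4 (base 7). Lift 8: 44. −1: 43.
[3] 43 ≡ 5·8 + 3 (base 8). Lift 9: 48. −1: 47.
[4] 47 ≡ 5·9 + 2 (base 9). Lift 10: 52. −1: 51.
[5] 51 ≡ 5·10 + 1 (base 10). Lift 11: 56. −1: 55.
[6] 55 ≡ 5·11 (base 11). Lift 12: 60. −1: 59.
[7] 59 ≡ 4·12 + 11 (base 12). Lift 13: 63. −1: 62.
[8] 62 ≡ 4·13 + 10 (base 13). Lift 14: 66. −1: 65.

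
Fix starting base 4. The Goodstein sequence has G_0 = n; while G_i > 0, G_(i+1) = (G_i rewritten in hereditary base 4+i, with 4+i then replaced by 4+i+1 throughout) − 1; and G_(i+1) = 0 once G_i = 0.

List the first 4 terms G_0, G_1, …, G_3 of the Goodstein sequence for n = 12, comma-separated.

12, 14, 15, 16

G_0=12  [base 4] 3·4  →[4↦5]→  3·5 = 15  −1 ⇒ G_1=14
G_1=14  [base 5] 2·5 + 4  →[5↦6]→  2·6 + 4 = 16  −1 ⇒ G_2=15
G_2=15  [base 6] 2·6 + 3  →[6↦7]→  2·7 + 3 = 17  −1 ⇒ G_3=16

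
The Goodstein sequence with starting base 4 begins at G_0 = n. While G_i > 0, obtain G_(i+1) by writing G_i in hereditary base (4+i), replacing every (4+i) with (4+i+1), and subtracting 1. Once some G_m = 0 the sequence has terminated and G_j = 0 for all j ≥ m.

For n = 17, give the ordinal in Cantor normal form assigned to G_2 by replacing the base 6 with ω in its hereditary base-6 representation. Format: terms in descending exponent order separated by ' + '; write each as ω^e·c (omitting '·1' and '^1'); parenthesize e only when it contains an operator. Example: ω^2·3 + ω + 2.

ω·5 + 5

G_0=17  [base 4] 4^2 + 1  →[4↦5]→  5^2 + 1 = 26  −1 ⇒ G_1=25
G_1=25  [base 5] 5^2  →[5↦6]→  6^2 = 36  −1 ⇒ G_2=35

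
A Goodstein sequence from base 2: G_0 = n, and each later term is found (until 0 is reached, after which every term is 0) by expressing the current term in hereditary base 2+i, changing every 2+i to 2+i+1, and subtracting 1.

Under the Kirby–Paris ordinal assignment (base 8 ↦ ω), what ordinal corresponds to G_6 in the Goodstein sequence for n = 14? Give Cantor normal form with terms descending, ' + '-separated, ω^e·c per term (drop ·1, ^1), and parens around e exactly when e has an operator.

step 0: 14 = 2^(2 + 1) + 2^2 + 2; sub 3 for 2: 3^(3 + 1) + 3^3 + 3; = 111; G_1 = 111−1 = 110
step 1: 110 = 3^(3 + 1) + 3^3 + 2; sub 4 for 3: 4^(4 + 1) + 4^4 + 2; = 1282; G_2 = 1282−1 = 1281
step 2: 1281 = 4^(4 + 1) + 4^4 + 1; sub 5 for 4: 5^(5 + 1) + 5^5 + 1; = 18751; G_3 = 18751−1 = 18750
step 3: 18750 = 5^(5 + 1) + 5^5; sub 6 for 5: 6^(6 + 1) + 6^6; = 326592; G_4 = 326592−1 = 326591
step 4: 326591 = 6^(6 + 1) + 5·6^5 + 5·6^4 + 5·6^3 + 5·6^2 + 5·6 + 5; sub 7 for 6: 7^(7 + 1) + 5·7^5 + 5·7^4 + 5·7^3 + 5·7^2 + 5·7 + 5; = 5862841; G_5 = 5862841−1 = 5862840
step 5: 5862840 = 7^(7 + 1) + 5·7^5 + 5·7^4 + 5·7^3 + 5·7^2 + 5·7 + 4; sub 8 for 7: 8^(8 + 1) + 5·8^5 + 5·8^4 + 5·8^3 + 5·8^2 + 5·8 + 4; = 134404972; G_6 = 134404972−1 = 134404971

ω^(ω + 1) + ω^5·5 + ω^4·5 + ω^3·5 + ω^2·5 + ω·5 + 3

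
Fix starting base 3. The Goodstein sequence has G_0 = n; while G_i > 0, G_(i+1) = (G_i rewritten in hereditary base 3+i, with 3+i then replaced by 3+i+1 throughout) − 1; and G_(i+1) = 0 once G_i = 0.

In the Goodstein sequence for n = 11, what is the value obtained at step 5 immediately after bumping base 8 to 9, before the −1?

base 3: 11 = 3^2 + 2; at 4: 4^2 + 2 = 18; next = 17
base 4: 17 = 4^2 + 1; at 5: 5^2 + 1 = 26; next = 25
base 5: 25 = 5^2; at 6: 6^2 = 36; next = 35
base 6: 35 = 5·6 + 5; at 7: 5·7 + 5 = 40; next = 39
base 7: 39 = 5·7 + 4; at 8: 5·8 + 4 = 44; next = 43

48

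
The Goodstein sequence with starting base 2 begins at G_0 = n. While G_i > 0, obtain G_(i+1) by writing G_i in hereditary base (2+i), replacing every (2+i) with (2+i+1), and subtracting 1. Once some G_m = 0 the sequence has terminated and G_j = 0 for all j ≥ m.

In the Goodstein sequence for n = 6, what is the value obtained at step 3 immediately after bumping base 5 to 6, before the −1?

46656

i=0: 6 = 2^2 + 2 (b=2); 2→3: 3^3 + 3 = 30; 30−1 = 29
i=1: 29 = 3^3 + 2 (b=3); 3→4: 4^4 + 2 = 258; 258−1 = 257
i=2: 257 = 4^4 + 1 (b=4); 4→5: 5^5 + 1 = 3126; 3126−1 = 3125
i=3: 3125 = 5^5 (b=5); 5→6: 6^6 = 46656; 46656−1 = 46655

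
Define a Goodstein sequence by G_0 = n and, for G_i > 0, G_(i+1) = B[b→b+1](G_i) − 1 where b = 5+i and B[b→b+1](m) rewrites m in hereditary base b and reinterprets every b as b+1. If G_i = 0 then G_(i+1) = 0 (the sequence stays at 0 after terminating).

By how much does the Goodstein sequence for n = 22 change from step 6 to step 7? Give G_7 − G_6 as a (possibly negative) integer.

22 —HB5→ 4·5 + 2 —bump→ 4·6 + 2 = 26 —(−1)→ 25
25 —HB6→ 4·6 + 1 —bump→ 4·7 + 1 = 29 —(−1)→ 28
28 —HB7→ 4·7 —bump→ 4·8 = 32 —(−1)→ 31
31 —HB8→ 3·8 + 7 —bump→ 3·9 + 7 = 34 —(−1)→ 33
33 —HB9→ 3·9 + 6 —bump→ 3·10 + 6 = 36 —(−1)→ 35
35 —HB10→ 3·10 + 5 —bump→ 3·11 + 5 = 38 —(−1)→ 37
37 —HB11→ 3·11 + 4 —bump→ 3·12 + 4 = 40 —(−1)→ 39

2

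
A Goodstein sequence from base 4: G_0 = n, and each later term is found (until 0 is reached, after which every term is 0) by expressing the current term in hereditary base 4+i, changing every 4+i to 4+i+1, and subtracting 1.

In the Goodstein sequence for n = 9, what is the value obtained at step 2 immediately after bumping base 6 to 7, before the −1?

12

base 4: 9 = 2·4 + 1; at 5: 2·5 + 1 = 11; next = 10
base 5: 10 = 2·5; at 6: 2·6 = 12; next = 11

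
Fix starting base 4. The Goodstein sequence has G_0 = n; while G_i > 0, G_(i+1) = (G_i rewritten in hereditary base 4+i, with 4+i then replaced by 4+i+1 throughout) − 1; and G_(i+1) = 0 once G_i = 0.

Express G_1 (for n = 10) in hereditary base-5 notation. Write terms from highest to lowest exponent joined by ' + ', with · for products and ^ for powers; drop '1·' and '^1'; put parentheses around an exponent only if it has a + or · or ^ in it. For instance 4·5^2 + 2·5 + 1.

G_0=10  [base 4] 2·4 + 2  →[4↦5]→  2·5 + 2 = 12  −1 ⇒ G_1=11
G_1=11  [base 5] 2·5 + 1  →[5↦6]→  2·6 + 1 = 13  −1 ⇒ G_2=12

2·5 + 1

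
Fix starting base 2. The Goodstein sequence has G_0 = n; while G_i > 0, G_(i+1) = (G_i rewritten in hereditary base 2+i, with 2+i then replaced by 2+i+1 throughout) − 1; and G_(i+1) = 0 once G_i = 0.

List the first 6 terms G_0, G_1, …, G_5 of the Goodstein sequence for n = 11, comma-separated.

11, 84, 1027, 15627, 279937, 5764801

G_0=11  [base 2] 2^(2 + 1) + 2 + 1  →[2↦3]→  3^(3 + 1) + 3 + 1 = 85  −1 ⇒ G_1=84
G_1=84  [base 3] 3^(3 + 1) + 3  →[3↦4]→  4^(4 + 1) + 4 = 1028  −1 ⇒ G_2=1027
G_2=1027  [base 4] 4^(4 + 1) + 3  →[4↦5]→  5^(5 + 1) + 3 = 15628  −1 ⇒ G_3=15627
G_3=15627  [base 5] 5^(5 + 1) + 2  →[5↦6]→  6^(6 + 1) + 2 = 279938  −1 ⇒ G_4=279937
G_4=279937  [base 6] 6^(6 + 1) + 1  →[6↦7]→  7^(7 + 1) + 1 = 5764802  −1 ⇒ G_5=5764801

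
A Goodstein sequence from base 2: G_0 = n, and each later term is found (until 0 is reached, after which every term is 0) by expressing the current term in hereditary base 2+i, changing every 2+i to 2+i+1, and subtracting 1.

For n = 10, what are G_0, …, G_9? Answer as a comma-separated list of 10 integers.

G_0=10  [base 2] 2^(2 + 1) + 2  →[2↦3]→  3^(3 + 1) + 3 = 84  −1 ⇒ G_1=83
G_1=83  [base 3] 3^(3 + 1) + 2  →[3↦4]→  4^(4 + 1) + 2 = 1026  −1 ⇒ G_2=1025
G_2=1025  [base 4] 4^(4 + 1) + 1  →[4↦5]→  5^(5 + 1) + 1 = 15626  −1 ⇒ G_3=15625
G_3=15625  [base 5] 5^(5 + 1)  →[5↦6]→  6^(6 + 1) = 279936  −1 ⇒ G_4=279935
G_4=279935  [base 6] 5·6^6 + 5·6^5 + 5·6^4 + 5·6^3 + 5·6^2 + 5·6 + 5  →[6↦7]→  5·7^7 + 5·7^5 + 5·7^4 + 5·7^3 + 5·7^2 + 5·7 + 5 = 4215755  −1 ⇒ G_5=4215754
G_5=4215754  [base 7] 5·7^7 + 5·7^5 + 5·7^4 + 5·7^3 + 5·7^2 + 5·7 + 4  →[7↦8]→  5·8^8 + 5·8^5 + 5·8^4 + 5·8^3 + 5·8^2 + 5·8 + 4 = 84073324  −1 ⇒ G_6=84073323
G_6=84073323  [base 8] 5·8^8 + 5·8^5 + 5·8^4 + 5·8^3 + 5·8^2 + 5·8 + 3  →[8↦9]→  5·9^9 + 5·9^5 + 5·9^4 + 5·9^3 + 5·9^2 + 5·9 + 3 = 1937434593  −1 ⇒ G_7=1937434592
G_7=1937434592  [base 9] 5·9^9 + 5·9^5 + 5·9^4 + 5·9^3 + 5·9^2 + 5·9 + 2  →[9↦10]→  5·10^10 + 5·10^5 + 5·10^4 + 5·10^3 + 5·10^2 + 5·10 + 2 = 50000555552  −1 ⇒ G_8=50000555551
G_8=50000555551  [base 10] 5·10^10 + 5·10^5 + 5·10^4 + 5·10^3 + 5·10^2 + 5·10 + 1  →[10↦11]→  5·11^11 + 5·11^5 + 5·11^4 + 5·11^3 + 5·11^2 + 5·11 + 1 = 1426559238831  −1 ⇒ G_9=1426559238830

10, 83, 1025, 15625, 279935, 4215754, 84073323, 1937434592, 50000555551, 1426559238830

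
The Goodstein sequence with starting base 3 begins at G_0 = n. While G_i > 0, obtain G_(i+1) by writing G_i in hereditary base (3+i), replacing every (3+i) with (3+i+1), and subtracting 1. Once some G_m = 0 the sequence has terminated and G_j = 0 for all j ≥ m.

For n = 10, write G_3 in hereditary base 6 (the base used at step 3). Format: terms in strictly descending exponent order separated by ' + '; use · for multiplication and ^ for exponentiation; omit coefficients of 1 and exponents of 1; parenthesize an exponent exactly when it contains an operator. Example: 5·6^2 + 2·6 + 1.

G_0 = 10. HB_3(10) = 3^2 + 1. Bump = 17. G_1 = 16.
G_1 = 16. HB_4(16) = 4^2. Bump = 25. G_2 = 24.
G_2 = 24. HB_5(24) = 4·5 + 4. Bump = 28. G_3 = 27.
G_3 = 27. HB_6(27) = 4·6 + 3. Bump = 31. G_4 = 30.

4·6 + 3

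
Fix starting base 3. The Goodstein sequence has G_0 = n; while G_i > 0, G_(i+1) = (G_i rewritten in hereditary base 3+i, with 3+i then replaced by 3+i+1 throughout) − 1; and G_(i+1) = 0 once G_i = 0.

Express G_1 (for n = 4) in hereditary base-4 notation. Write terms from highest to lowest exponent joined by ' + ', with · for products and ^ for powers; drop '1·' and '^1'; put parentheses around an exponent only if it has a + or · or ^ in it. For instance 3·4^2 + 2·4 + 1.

G_0 = 4. HB_3(4) = 3 + 1. Bump = 5. G_1 = 4.
G_1 = 4. HB_4(4) = 4. Bump = 5. G_2 = 4.

4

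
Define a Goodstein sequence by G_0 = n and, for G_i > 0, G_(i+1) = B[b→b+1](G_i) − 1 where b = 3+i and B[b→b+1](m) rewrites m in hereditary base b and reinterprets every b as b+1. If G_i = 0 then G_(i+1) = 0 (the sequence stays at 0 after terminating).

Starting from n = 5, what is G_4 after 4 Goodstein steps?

G_0=5  [base 3] 3 + 2  →[3↦4]→  4 + 2 = 6  −1 ⇒ G_1=5
G_1=5  [base 4] 4 + 1  →[4↦5]→  5 + 1 = 6  −1 ⇒ G_2=5
G_2=5  [base 5] 5  →[5↦6]→  6 = 6  −1 ⇒ G_3=5
G_3=5  [base 6] 5  →[6↦7]→  5 = 5  −1 ⇒ G_4=4
G_4=4  [base 7] 4  →[7↦8]→  4 = 4  −1 ⇒ G_5=3

4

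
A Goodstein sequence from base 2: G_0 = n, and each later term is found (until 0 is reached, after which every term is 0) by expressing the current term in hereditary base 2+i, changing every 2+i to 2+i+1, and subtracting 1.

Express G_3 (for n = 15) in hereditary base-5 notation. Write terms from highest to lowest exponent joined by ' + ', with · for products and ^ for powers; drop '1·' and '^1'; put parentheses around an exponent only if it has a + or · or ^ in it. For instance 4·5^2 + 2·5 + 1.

5^(5 + 1) + 5^5 + 2

G_0 = 15. HB_2(15) = 2^(2 + 1) + 2^2 + 2 + 1. Bump = 112. G_1 = 111.
G_1 = 111. HB_3(111) = 3^(3 + 1) + 3^3 + 3. Bump = 1284. G_2 = 1283.
G_2 = 1283. HB_4(1283) = 4^(4 + 1) + 4^4 + 3. Bump = 18753. G_3 = 18752.
G_3 = 18752. HB_5(18752) = 5^(5 + 1) + 5^5 + 2. Bump = 326594. G_4 = 326593.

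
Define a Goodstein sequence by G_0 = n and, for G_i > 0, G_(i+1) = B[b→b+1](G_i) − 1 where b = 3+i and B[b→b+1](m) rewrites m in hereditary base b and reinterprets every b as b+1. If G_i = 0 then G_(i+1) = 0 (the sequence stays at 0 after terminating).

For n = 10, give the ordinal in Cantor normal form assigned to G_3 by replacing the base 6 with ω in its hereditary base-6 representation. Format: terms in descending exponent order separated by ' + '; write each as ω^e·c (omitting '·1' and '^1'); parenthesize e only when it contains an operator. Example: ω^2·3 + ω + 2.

[0] 10 ≡ 3^2 + 1 (base 3). Lift 4: 17. −1: 16.
[1] 16 ≡ 4^2 (base 4). Lift 5: 25. −1: 24.
[2] 24 ≡ 4·5 + 4 (base 5). Lift 6: 28. −1: 27.
[3] 27 ≡ 4·6 + 3 (base 6). Lift 7: 31. −1: 30.

ω·4 + 3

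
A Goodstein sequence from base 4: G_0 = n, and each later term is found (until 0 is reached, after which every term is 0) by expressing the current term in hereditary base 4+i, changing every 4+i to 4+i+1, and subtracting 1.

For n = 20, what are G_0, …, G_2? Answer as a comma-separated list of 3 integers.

step 0: 20 = 4^2 + 4; sub 5 for 4: 5^2 + 5; = 30; G_1 = 30−1 = 29
step 1: 29 = 5^2 + 4; sub 6 for 5: 6^2 + 4; = 40; G_2 = 40−1 = 39

20, 29, 39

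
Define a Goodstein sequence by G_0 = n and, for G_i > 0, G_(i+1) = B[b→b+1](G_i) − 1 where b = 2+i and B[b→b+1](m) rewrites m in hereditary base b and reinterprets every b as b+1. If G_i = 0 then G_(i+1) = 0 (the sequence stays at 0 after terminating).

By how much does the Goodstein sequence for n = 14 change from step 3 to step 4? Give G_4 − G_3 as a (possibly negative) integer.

base 2: 14 = 2^(2 + 1) + 2^2 + 2; at 3: 3^(3 + 1) + 3^3 + 3 = 111; next = 110
base 3: 110 = 3^(3 + 1) + 3^3 + 2; at 4: 4^(4 + 1) + 4^4 + 2 = 1282; next = 1281
base 4: 1281 = 4^(4 + 1) + 4^4 + 1; at 5: 5^(5 + 1) + 5^5 + 1 = 18751; next = 18750
base 5: 18750 = 5^(5 + 1) + 5^5; at 6: 6^(6 + 1) + 6^6 = 326592; next = 326591

307841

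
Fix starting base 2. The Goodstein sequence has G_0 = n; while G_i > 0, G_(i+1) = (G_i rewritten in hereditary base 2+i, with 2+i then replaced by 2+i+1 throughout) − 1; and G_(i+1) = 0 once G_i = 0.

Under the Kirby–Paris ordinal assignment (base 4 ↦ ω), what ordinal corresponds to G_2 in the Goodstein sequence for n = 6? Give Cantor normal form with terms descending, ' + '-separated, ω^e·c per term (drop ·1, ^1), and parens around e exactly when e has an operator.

[0] 6 ≡ 2^2 + 2 (base 2). Lift 3: 30. −1: 29.
[1] 29 ≡ 3^3 + 2 (base 3). Lift 4: 258. −1: 257.
[2] 257 ≡ 4^4 + 1 (base 4). Lift 5: 3126. −1: 3125.

ω^ω + 1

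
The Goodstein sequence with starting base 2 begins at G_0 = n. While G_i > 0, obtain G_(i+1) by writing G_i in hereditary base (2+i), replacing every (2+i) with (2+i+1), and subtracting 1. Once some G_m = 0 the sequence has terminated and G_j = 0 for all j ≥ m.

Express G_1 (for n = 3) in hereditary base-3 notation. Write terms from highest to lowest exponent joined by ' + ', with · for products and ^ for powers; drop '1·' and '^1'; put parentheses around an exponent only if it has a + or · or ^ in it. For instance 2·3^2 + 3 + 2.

[0] 3 ≡ 2 + 1 (base 2). Lift 3: 4. −1: 3.
[1] 3 ≡ 3 (base 3). Lift 4: 4. −1: 3.

3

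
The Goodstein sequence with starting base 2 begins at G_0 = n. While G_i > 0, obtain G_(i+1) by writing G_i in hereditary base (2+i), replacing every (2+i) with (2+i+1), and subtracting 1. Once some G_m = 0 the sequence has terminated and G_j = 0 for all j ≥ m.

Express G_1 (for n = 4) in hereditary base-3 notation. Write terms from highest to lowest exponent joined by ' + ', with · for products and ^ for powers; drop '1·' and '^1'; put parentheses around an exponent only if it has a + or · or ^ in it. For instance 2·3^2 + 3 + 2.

step 0: 4 = 2^2; sub 3 for 2: 3^3; = 27; G_1 = 27−1 = 26
step 1: 26 = 2·3^2 + 2·3 + 2; sub 4 for 3: 2·4^2 + 2·4 + 2; = 42; G_2 = 42−1 = 41

2·3^2 + 2·3 + 2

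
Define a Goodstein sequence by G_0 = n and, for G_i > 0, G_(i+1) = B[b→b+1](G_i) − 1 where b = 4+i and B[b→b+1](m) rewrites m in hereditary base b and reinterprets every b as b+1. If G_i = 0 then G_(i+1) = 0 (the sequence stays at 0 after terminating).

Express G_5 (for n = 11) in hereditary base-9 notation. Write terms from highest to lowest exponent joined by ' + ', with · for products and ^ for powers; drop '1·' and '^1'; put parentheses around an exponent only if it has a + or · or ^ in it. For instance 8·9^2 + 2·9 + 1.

base 4: 11 = 2·4 + 3; at 5: 2·5 + 3 = 13; next = 12
base 5: 12 = 2·5 + 2; at 6: 2·6 + 2 = 14; next = 13
base 6: 13 = 2·6 + 1; at 7: 2·7 + 1 = 15; next = 14
base 7: 14 = 2·7; at 8: 2·8 = 16; next = 15
base 8: 15 = 8 + 7; at 9: 9 + 7 = 16; next = 15
base 9: 15 = 9 + 6; at 10: 10 + 6 = 16; next = 15

9 + 6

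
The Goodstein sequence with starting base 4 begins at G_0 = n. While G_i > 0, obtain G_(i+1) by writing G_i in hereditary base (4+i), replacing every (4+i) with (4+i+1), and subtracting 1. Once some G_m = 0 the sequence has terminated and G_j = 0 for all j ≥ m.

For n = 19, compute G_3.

19 —HB4→ 4^2 + 3 —bump→ 5^2 + 3 = 28 —(−1)→ 27
27 —HB5→ 5^2 + 2 —bump→ 6^2 + 2 = 38 —(−1)→ 37
37 —HB6→ 6^2 + 1 —bump→ 7^2 + 1 = 50 —(−1)→ 49

49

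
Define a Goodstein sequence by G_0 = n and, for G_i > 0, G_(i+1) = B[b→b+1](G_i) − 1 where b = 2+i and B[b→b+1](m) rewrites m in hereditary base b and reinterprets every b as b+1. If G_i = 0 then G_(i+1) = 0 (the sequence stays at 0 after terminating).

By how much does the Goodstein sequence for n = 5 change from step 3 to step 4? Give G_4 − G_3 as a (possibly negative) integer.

step 0: 5 = 2^2 + 1; sub 3 for 2: 3^3 + 1; = 28; G_1 = 28−1 = 27
step 1: 27 = 3^3; sub 4 for 3: 4^4; = 256; G_2 = 256−1 = 255
step 2: 255 = 3·4^3 + 3·4^2 + 3·4 + 3; sub 5 for 4: 3·5^3 + 3·5^2 + 3·5 + 3; = 468; G_3 = 468−1 = 467
step 3: 467 = 3·5^3 + 3·5^2 + 3·5 + 2; sub 6 for 5: 3·6^3 + 3·6^2 + 3·6 + 2; = 776; G_4 = 776−1 = 775

308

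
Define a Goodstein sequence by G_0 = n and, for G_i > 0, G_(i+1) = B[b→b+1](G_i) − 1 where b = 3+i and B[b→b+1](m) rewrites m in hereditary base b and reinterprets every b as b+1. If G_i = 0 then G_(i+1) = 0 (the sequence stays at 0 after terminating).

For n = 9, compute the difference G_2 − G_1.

step 0: 9 = 3^2; sub 4 for 3: 4^2; = 16; G_1 = 16−1 = 15
step 1: 15 = 3·4 + 3; sub 5 for 4: 3·5 + 3; = 18; G_2 = 18−1 = 17

2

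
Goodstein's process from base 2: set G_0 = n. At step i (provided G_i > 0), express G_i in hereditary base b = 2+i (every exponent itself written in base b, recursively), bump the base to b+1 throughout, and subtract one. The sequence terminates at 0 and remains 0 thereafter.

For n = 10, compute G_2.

G_0=10  [base 2] 2^(2 + 1) + 2  →[2↦3]→  3^(3 + 1) + 3 = 84  −1 ⇒ G_1=83
G_1=83  [base 3] 3^(3 + 1) + 2  →[3↦4]→  4^(4 + 1) + 2 = 1026  −1 ⇒ G_2=1025
G_2=1025  [base 4] 4^(4 + 1) + 1  →[4↦5]→  5^(5 + 1) + 1 = 15626  −1 ⇒ G_3=15625

1025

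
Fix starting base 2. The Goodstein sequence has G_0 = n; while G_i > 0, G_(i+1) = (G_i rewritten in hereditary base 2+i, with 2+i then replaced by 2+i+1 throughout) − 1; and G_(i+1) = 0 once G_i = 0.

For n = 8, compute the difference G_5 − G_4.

1553800

G_0 = 8. HB_2(8) = 2^(2 + 1). Bump = 81. G_1 = 80.
G_1 = 80. HB_3(80) = 2·3^3 + 2·3^2 + 2·3 + 2. Bump = 554. G_2 = 553.
G_2 = 553. HB_4(553) = 2·4^4 + 2·4^2 + 2·4 + 1. Bump = 6311. G_3 = 6310.
G_3 = 6310. HB_5(6310) = 2·5^5 + 2·5^2 + 2·5. Bump = 93396. G_4 = 93395.
G_4 = 93395. HB_6(93395) = 2·6^6 + 2·6^2 + 6 + 5. Bump = 1647196. G_5 = 1647195.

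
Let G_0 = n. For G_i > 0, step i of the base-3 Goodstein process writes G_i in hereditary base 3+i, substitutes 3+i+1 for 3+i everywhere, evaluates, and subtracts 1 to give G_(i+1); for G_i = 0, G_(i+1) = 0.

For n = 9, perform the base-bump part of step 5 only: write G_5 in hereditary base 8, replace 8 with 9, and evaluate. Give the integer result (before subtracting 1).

[0] 9 ≡ 3^2 (base 3). Lift 4: 16. −1: 15.
[1] 15 ≡ 3·4 + 3 (base 4). Lift 5: 18. −1: 17.
[2] 17 ≡ 3·5 + 2 (base 5). Lift 6: 20. −1: 19.
[3] 19 ≡ 3·6 + 1 (base 6). Lift 7: 22. −1: 21.
[4] 21 ≡ 3·7 (base 7). Lift 8: 24. −1: 23.
[5] 23 ≡ 2·8 + 7 (base 8). Lift 9: 25. −1: 24.

25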